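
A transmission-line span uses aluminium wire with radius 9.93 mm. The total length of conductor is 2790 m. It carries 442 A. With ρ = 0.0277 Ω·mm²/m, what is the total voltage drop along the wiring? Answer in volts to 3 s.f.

110 V

ρ = 0.0277 Ω·mm²/m = 2.77×10^-8 Ω·m
A = πr² = π(9.9300e-03 m)² = 3.098e-04 m²
R = ρL/A = (2.77×10^-8)(2790)/(3.098e-04) = 0.2495 Ω
V = IR = 442 × 0.2495 = 110 V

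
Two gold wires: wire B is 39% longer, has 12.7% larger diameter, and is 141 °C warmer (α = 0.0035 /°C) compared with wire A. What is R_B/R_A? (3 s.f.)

R ∝ ρL/d² with ρ ∝ (1+αΔT), so R_B/R_A = (1 + 39/100) × (1 + 12.7/100)⁻² × (1 + 0.0035×141)
= 1.39 × 0.7873 × 1.494 = 1.63

1.63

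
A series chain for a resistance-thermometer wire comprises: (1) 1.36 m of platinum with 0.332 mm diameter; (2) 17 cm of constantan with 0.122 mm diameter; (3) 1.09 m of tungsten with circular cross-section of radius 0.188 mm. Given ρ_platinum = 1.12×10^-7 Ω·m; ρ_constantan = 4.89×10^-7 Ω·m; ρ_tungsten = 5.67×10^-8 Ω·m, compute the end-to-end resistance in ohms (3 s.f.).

Seg 1: A = π(d/2)² = π(1.6600e-04 m)² = 8.657e-08 m²
R_1 = (1.12×10^-7)(1.36)/(8.657e-08) = 1.76 Ω
Seg 2: A = π(d/2)² = π(6.1000e-05 m)² = 1.169e-08 m²
R_2 = (4.89×10^-7)(0.17)/(1.169e-08) = 7.111 Ω
Seg 3: A = πr² = π(1.8800e-04 m)² = 1.110e-07 m²
R_3 = (5.67×10^-8)(1.09)/(1.110e-07) = 0.5566 Ω
R_total = R_1 + R_2 + R_3 = 9.43 Ω

9.43 Ω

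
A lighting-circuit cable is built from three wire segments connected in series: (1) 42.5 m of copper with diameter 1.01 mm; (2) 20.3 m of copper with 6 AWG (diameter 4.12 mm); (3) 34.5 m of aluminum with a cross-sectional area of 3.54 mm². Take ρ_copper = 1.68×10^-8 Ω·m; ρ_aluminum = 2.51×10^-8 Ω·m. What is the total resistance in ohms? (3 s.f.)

Seg 1: A = π(d/2)² = π(5.0500e-04 m)² = 8.012e-07 m²
R_1 = (1.68×10^-8)(42.5)/(8.012e-07) = 0.8912 Ω
Seg 2: A = π(4.12/2 mm)² = π(2.0600e-03 m)² = 1.333e-05 m²
R_2 = (1.68×10^-8)(20.3)/(1.333e-05) = 0.02558 Ω
Seg 3: A = 3.54 mm² = 3.540e-06 m²
R_3 = (2.51×10^-8)(34.5)/(3.540e-06) = 0.2446 Ω
R_total = R_1 + R_2 + R_3 = 1.16 Ω

1.16 Ω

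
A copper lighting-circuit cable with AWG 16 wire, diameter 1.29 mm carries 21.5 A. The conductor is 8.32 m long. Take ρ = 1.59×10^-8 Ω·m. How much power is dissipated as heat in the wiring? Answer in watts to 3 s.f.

46.8 W

A = π(1.29/2 mm)² = π(6.4500e-04 m)² = 1.307e-06 m²
R = ρL/A = (1.59×10^-8)(8.32)/(1.307e-06) = 0.1012 Ω
P = I²R = (21.5)² × 0.1012 = 46.8 W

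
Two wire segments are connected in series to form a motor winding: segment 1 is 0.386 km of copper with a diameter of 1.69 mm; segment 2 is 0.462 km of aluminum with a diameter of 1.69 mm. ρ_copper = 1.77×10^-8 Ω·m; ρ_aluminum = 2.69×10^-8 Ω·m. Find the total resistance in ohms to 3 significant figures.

Segment 1: A = π(d/2)² = π(8.4500e-04 m)² = 2.243e-06 m²
R₁ = ρL/A = (1.77×10^-8)(386)/(2.243e-06) = 3.046 Ω
R₂ = (2.69×10^-8)(462)/(2.243e-06) = 5.54 Ω
R = R₁ + R₂ = 8.59 Ω

8.59 Ω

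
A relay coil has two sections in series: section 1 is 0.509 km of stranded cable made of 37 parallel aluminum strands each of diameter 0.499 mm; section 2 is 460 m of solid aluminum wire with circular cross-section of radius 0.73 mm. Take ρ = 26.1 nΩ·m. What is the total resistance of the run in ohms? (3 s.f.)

9.01 Ω

ρ = 26.1 nΩ·m = 2.61×10^-8 Ω·m
Section 1: A_strand = π(2.4950e-04)² = 1.956e-07 m²; R₁ = ρL/(N·A_s) = (2.61×10^-8)(509)/(37×1.956e-07) = 1.836 Ω
Section 2: A = πr² = π(7.3000e-04 m)² = 1.674e-06 m²
R₂ = (2.61×10^-8)(460)/(1.674e-06) = 7.171 Ω
R = R₁ + R₂ = 9.01 Ω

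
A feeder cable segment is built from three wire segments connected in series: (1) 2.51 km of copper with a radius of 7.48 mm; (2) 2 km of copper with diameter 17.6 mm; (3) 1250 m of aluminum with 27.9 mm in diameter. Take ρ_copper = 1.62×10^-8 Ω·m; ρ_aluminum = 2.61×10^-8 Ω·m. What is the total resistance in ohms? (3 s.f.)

0.418 Ω

Seg 1: A = πr² = π(7.4800e-03 m)² = 1.758e-04 m²
R_1 = (1.62×10^-8)(2510)/(1.758e-04) = 0.2313 Ω
Seg 2: A = π(d/2)² = π(8.8000e-03 m)² = 2.433e-04 m²
R_2 = (1.62×10^-8)(2000)/(2.433e-04) = 0.1332 Ω
Seg 3: A = π(d/2)² = π(1.3950e-02 m)² = 6.114e-04 m²
R_3 = (2.61×10^-8)(1250)/(6.114e-04) = 0.05336 Ω
R_total = R_1 + R_2 + R_3 = 0.418 Ω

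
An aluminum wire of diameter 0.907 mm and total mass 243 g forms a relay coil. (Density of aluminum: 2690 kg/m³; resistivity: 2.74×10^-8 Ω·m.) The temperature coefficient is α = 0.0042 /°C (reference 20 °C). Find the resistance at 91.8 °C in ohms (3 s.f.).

A = π(d/2)² = π(4.5350e-04 m)² = 6.4611e-07 m²
L = m/(density·A) = 0.243/(2690×6.4611e-07) = 139.8 m
R = ρL/A = (2.74×10^-8)(139.8)/(6.4611e-07) = 5.929 Ω
R(91.8 °C) = 5.929 × (1 + 0.0042×71.8) = 7.72 Ω

7.72 Ω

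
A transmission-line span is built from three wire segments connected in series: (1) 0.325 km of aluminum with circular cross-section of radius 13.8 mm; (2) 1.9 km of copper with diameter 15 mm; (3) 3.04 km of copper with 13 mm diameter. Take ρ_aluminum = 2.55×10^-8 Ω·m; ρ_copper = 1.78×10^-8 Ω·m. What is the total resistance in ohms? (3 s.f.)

Seg 1: A = πr² = π(1.3800e-02 m)² = 5.983e-04 m²
R_1 = (2.55×10^-8)(325)/(5.983e-04) = 0.01385 Ω
Seg 2: A = π(d/2)² = π(7.5000e-03 m)² = 1.767e-04 m²
R_2 = (1.78×10^-8)(1900)/(1.767e-04) = 0.1914 Ω
Seg 3: A = π(d/2)² = π(6.5000e-03 m)² = 1.327e-04 m²
R_3 = (1.78×10^-8)(3040)/(1.327e-04) = 0.4077 Ω
R_total = R_1 + R_2 + R_3 = 0.613 Ω

0.613 Ω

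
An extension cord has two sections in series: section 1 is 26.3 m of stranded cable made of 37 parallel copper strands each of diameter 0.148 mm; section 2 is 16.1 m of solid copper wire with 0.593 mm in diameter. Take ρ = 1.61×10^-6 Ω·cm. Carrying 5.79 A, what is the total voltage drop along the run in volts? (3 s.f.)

ρ = 1.61×10^-6 Ω·cm = 1.61×10^-8 Ω·m
Section 1: A_strand = π(7.4000e-05)² = 1.720e-08 m²; R₁ = ρL/(N·A_s) = (1.61×10^-8)(26.3)/(37×1.720e-08) = 0.6652 Ω
Section 2: A = π(d/2)² = π(2.9650e-04 m)² = 2.762e-07 m²
R₂ = (1.61×10^-8)(16.1)/(2.762e-07) = 0.9385 Ω
R = R₁ + R₂ = 1.604 Ω
V = IR = 5.79 × 1.604 = 9.29 V

9.29 V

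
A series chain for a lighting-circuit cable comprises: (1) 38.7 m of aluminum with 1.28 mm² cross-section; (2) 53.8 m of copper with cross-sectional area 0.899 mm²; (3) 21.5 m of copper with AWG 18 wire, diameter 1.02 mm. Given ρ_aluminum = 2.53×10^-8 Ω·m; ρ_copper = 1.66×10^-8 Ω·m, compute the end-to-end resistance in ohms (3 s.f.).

2.20 Ω

Seg 1: A = 1.28 mm² = 1.280e-06 m²
R_1 = (2.53×10^-8)(38.7)/(1.280e-06) = 0.7649 Ω
Seg 2: A = 0.899 mm² = 8.990e-07 m²
R_2 = (1.66×10^-8)(53.8)/(8.990e-07) = 0.9934 Ω
Seg 3: A = π(1.02/2 mm)² = π(5.1000e-04 m)² = 8.171e-07 m²
R_3 = (1.66×10^-8)(21.5)/(8.171e-07) = 0.4368 Ω
R_total = R_1 + R_2 + R_3 = 2.20 Ω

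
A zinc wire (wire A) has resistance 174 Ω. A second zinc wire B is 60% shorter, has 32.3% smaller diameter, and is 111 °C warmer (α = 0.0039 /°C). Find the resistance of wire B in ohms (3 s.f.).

R ∝ ρL/d² with ρ ∝ (1+αΔT), so R_B/R_A = (1 − 60/100) × (1 − 32.3/100)⁻² × (1 + 0.0039×111)
= 0.4 × 2.182 × 1.433 = 1.25
R_B = 1.25 × 174 = 218 Ω

218 Ω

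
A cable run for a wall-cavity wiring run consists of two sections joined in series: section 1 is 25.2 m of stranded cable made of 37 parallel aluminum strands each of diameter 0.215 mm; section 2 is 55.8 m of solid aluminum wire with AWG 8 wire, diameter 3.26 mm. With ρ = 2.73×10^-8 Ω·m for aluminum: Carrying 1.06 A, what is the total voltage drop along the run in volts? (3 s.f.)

0.736 V

Section 1: A_strand = π(1.0750e-04)² = 3.631e-08 m²; R₁ = ρL/(N·A_s) = (2.73×10^-8)(25.2)/(37×3.631e-08) = 0.5121 Ω
Section 2: A = π(3.26/2 mm)² = π(1.6300e-03 m)² = 8.347e-06 m²
R₂ = (2.73×10^-8)(55.8)/(8.347e-06) = 0.1825 Ω
R = R₁ + R₂ = 0.6947 Ω
V = IR = 1.06 × 0.6947 = 0.736 V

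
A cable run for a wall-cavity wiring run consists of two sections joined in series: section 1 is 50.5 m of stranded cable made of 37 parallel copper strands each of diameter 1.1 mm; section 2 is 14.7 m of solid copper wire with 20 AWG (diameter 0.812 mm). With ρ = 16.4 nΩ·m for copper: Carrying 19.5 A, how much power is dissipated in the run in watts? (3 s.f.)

ρ = 16.4 nΩ·m = 1.64×10^-8 Ω·m
Section 1: A_strand = π(5.5000e-04)² = 9.503e-07 m²; R₁ = ρL/(N·A_s) = (1.64×10^-8)(50.5)/(37×9.503e-07) = 0.02355 Ω
Section 2: A = π(0.812/2 mm)² = π(4.0600e-04 m)² = 5.178e-07 m²
R₂ = (1.64×10^-8)(14.7)/(5.178e-07) = 0.4655 Ω
R = R₁ + R₂ = 0.4891 Ω
P = I²R = (19.5)² × 0.4891 = 186 W

186 W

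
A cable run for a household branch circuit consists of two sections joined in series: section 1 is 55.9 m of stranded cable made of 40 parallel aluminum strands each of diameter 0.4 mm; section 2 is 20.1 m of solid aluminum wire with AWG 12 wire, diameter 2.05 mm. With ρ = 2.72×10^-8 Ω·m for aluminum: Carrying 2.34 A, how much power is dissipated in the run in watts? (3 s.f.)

Section 1: A_strand = π(2.0000e-04)² = 1.257e-07 m²; R₁ = ρL/(N·A_s) = (2.72×10^-8)(55.9)/(40×1.257e-07) = 0.3025 Ω
Section 2: A = π(2.05/2 mm)² = π(1.0250e-03 m)² = 3.301e-06 m²
R₂ = (2.72×10^-8)(20.1)/(3.301e-06) = 0.1656 Ω
R = R₁ + R₂ = 0.4681 Ω
P = I²R = (2.34)² × 0.4681 = 2.56 W

2.56 W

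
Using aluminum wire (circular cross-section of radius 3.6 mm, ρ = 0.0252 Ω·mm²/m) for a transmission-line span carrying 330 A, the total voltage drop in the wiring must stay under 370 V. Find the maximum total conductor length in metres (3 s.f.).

ρ = 0.0252 Ω·mm²/m = 2.52×10^-8 Ω·m
A = πr² = π(3.6000e-03 m)² = 4.072e-05 m²
L_max = V_max·A/(1·ρI) = (370)(4.072e-05)/(2.52×10^-8×330) = 1810 m

1810 m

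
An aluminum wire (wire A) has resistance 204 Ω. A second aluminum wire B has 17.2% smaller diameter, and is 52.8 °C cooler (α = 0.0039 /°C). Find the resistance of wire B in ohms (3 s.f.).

R ∝ ρL/d² with ρ ∝ (1+αΔT), so R_B/R_A = (1 − 17.2/100)⁻² × (1 − 0.0039×52.8)
= 1.459 × 0.7941 = 1.158
R_B = 1.158 × 204 = 236 Ω

236 Ω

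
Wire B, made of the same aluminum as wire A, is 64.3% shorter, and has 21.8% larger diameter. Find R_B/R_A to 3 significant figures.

0.241

R ∝ L/d², so R_B/R_A = (1 − 64.3/100) × (1 + 21.8/100)⁻²
= 0.357 × 0.6741 = 0.241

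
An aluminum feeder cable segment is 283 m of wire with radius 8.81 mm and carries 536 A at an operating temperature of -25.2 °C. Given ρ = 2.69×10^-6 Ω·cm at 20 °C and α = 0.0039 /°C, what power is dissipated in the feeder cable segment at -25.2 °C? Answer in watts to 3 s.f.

7390 W

ρ = 2.69×10^-6 Ω·cm = 2.69×10^-8 Ω·m
A = πr² = π(8.8100e-03 m)² = 2.438e-04 m²
R₍20₎ = ρL/A = (2.69×10^-8)(283)/(2.438e-04) = 0.03122 Ω
R₍-25.2₎ = R₍20₎(1 + αΔT) = 0.03122 × (1 + 0.0039×-45.2) = 0.02572 Ω
P = I²R = (536)² × 0.02572 = 7390 W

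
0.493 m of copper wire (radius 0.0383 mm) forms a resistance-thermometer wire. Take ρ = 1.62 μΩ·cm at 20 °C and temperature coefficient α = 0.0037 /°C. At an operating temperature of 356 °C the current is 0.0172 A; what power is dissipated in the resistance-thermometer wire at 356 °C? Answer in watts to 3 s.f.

ρ = 1.62 μΩ·cm = 1.62×10^-8 Ω·m
A = πr² = π(3.8300e-05 m)² = 4.608e-09 m²
R₍20₎ = ρL/A = (1.62×10^-8)(0.493)/(4.608e-09) = 1.733 Ω
R₍356₎ = R₍20₎(1 + αΔT) = 1.733 × (1 + 0.0037×336) = 3.888 Ω
P = I²R = (0.0172)² × 3.888 = 0.00115 W

0.00115 W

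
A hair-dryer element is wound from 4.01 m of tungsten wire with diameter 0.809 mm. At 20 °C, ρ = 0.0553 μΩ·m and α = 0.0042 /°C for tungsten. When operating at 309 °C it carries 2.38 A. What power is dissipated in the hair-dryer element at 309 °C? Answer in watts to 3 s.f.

5.41 W

ρ = 0.0553 μΩ·m = 5.53×10^-8 Ω·m
A = π(d/2)² = π(4.0450e-04 m)² = 5.140e-07 m²
R₍20₎ = ρL/A = (5.53×10^-8)(4.01)/(5.140e-07) = 0.4314 Ω
R₍309₎ = R₍20₎(1 + αΔT) = 0.4314 × (1 + 0.0042×289) = 0.955 Ω
P = I²R = (2.38)² × 0.955 = 5.41 W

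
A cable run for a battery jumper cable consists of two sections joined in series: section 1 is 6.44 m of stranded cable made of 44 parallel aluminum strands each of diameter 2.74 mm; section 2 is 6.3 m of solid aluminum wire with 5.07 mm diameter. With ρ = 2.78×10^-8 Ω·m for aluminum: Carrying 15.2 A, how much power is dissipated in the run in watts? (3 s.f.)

2.16 W

Section 1: A_strand = π(1.3700e-03)² = 5.896e-06 m²; R₁ = ρL/(N·A_s) = (2.78×10^-8)(6.44)/(44×5.896e-06) = 6.901×10^-4 Ω
Section 2: A = π(d/2)² = π(2.5350e-03 m)² = 2.019e-05 m²
R₂ = (2.78×10^-8)(6.3)/(2.019e-05) = 0.008675 Ω
R = R₁ + R₂ = 0.009365 Ω
P = I²R = (15.2)² × 0.009365 = 2.16 W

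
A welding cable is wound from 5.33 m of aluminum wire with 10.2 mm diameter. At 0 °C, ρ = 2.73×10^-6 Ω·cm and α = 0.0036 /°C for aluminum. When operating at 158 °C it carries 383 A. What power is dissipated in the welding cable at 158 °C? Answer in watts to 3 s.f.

410 W

ρ = 2.73×10^-6 Ω·cm = 2.73×10^-8 Ω·m
A = π(d/2)² = π(5.1000e-03 m)² = 8.171e-05 m²
R₍0₎ = ρL/A = (2.73×10^-8)(5.33)/(8.171e-05) = 0.001781 Ω
R₍158₎ = R₍0₎(1 + αΔT) = 0.001781 × (1 + 0.0036×158) = 0.002794 Ω
P = I²R = (383)² × 0.002794 = 410 W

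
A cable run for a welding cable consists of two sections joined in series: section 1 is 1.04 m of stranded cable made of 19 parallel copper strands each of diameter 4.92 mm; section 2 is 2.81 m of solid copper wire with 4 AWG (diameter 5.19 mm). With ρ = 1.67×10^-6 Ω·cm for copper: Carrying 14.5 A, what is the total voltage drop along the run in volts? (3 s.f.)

ρ = 1.67×10^-6 Ω·cm = 1.67×10^-8 Ω·m
Section 1: A_strand = π(2.4600e-03)² = 1.901e-05 m²; R₁ = ρL/(N·A_s) = (1.67×10^-8)(1.04)/(19×1.901e-05) = 4.808×10^-5 Ω
Section 2: A = π(5.19/2 mm)² = π(2.5950e-03 m)² = 2.116e-05 m²
R₂ = (1.67×10^-8)(2.81)/(2.116e-05) = 0.002218 Ω
R = R₁ + R₂ = 0.002266 Ω
V = IR = 14.5 × 0.002266 = 0.0329 V

0.0329 V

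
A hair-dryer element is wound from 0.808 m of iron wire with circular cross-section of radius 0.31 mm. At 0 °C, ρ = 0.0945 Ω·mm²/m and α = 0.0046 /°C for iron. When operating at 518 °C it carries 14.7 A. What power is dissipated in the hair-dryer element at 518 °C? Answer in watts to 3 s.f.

ρ = 0.0945 Ω·mm²/m = 9.45×10^-8 Ω·m
A = πr² = π(3.1000e-04 m)² = 3.019e-07 m²
R₍0₎ = ρL/A = (9.45×10^-8)(0.808)/(3.019e-07) = 0.2529 Ω
R₍518₎ = R₍0₎(1 + αΔT) = 0.2529 × (1 + 0.0046×518) = 0.8556 Ω
P = I²R = (14.7)² × 0.8556 = 185 W

185 W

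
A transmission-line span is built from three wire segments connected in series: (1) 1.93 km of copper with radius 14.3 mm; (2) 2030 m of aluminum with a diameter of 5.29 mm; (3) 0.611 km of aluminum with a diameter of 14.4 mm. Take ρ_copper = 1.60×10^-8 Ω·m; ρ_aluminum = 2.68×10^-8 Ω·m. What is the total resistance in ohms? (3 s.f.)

2.62 Ω

Seg 1: A = πr² = π(1.4300e-02 m)² = 6.424e-04 m²
R_1 = (1.60×10^-8)(1930)/(6.424e-04) = 0.04807 Ω
Seg 2: A = π(d/2)² = π(2.6450e-03 m)² = 2.198e-05 m²
R_2 = (2.68×10^-8)(2030)/(2.198e-05) = 2.475 Ω
Seg 3: A = π(d/2)² = π(7.2000e-03 m)² = 1.629e-04 m²
R_3 = (2.68×10^-8)(611)/(1.629e-04) = 0.1005 Ω
R_total = R_1 + R_2 + R_3 = 2.62 Ω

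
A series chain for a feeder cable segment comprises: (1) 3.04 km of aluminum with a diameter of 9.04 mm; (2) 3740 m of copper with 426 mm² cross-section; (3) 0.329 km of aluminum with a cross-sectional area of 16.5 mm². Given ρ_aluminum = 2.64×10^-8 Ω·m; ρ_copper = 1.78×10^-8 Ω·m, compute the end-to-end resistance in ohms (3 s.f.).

1.93 Ω

Seg 1: A = π(d/2)² = π(4.5200e-03 m)² = 6.418e-05 m²
R_1 = (2.64×10^-8)(3040)/(6.418e-05) = 1.25 Ω
Seg 2: A = 426 mm² = 4.260e-04 m²
R_2 = (1.78×10^-8)(3740)/(4.260e-04) = 0.1563 Ω
Seg 3: A = 16.5 mm² = 1.650e-05 m²
R_3 = (2.64×10^-8)(329)/(1.650e-05) = 0.5264 Ω
R_total = R_1 + R_2 + R_3 = 1.93 Ω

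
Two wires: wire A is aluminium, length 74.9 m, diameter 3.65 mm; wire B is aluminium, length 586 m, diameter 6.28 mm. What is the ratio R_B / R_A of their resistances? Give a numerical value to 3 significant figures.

R ∝ ρL/d², so R_B/R_A = (L_B/L_A) × (d_A/d_B)²
= (586/74.9) × (3.65/6.28)² = 2.64

2.64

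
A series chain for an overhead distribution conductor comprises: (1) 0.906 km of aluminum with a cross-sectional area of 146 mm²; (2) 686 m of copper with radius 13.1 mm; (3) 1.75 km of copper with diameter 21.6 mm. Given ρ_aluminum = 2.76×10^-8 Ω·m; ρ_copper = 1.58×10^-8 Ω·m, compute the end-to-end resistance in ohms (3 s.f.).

0.267 Ω

Seg 1: A = 146 mm² = 1.460e-04 m²
R_1 = (2.76×10^-8)(906)/(1.460e-04) = 0.1713 Ω
Seg 2: A = πr² = π(1.3100e-02 m)² = 5.391e-04 m²
R_2 = (1.58×10^-8)(686)/(5.391e-04) = 0.0201 Ω
Seg 3: A = π(d/2)² = π(1.0800e-02 m)² = 3.664e-04 m²
R_3 = (1.58×10^-8)(1750)/(3.664e-04) = 0.07546 Ω
R_total = R_1 + R_2 + R_3 = 0.267 Ω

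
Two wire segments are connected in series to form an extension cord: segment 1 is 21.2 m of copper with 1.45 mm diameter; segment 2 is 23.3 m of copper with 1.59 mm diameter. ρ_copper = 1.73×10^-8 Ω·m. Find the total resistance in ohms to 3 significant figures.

0.425 Ω

Segment 1: A = π(d/2)² = π(7.2500e-04 m)² = 1.651e-06 m²
R₁ = ρL/A = (1.73×10^-8)(21.2)/(1.651e-06) = 0.2221 Ω
Segment 2: A = π(d/2)² = π(7.9500e-04 m)² = 1.986e-06 m²
R₂ = (1.73×10^-8)(23.3)/(1.986e-06) = 0.203 Ω
R = R₁ + R₂ = 0.425 Ω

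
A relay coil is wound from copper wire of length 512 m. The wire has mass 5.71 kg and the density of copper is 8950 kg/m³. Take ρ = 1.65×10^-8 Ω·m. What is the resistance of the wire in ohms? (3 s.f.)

6.78 Ω

A = m/(density·L) = 5.71/(8950×512) = 1.2461e-06 m²
R = ρL/A = (1.65×10^-8)(512)/(1.2461e-06) = 6.78 Ω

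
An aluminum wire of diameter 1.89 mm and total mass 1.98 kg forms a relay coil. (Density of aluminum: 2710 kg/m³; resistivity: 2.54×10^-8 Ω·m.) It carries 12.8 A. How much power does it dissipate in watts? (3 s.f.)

A = π(d/2)² = π(9.4500e-04 m)² = 2.8055e-06 m²
L = m/(density·A) = 1.98/(2710×2.8055e-06) = 260.4 m
R = ρL/A = (2.54×10^-8)(260.4)/(2.8055e-06) = 2.358 Ω
P = I²R = (12.8)² × 2.358 = 386 W

386 W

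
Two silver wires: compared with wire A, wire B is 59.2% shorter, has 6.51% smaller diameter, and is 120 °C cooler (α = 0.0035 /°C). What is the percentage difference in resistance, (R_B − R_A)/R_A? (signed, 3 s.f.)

R ∝ ρL/d² with ρ ∝ (1+αΔT), so R_B/R_A = (1 − 59.2/100) × (1 − 6.51/100)⁻² × (1 − 0.0035×120)
= 0.408 × 1.144 × 0.58 = 0.2707
(R_B − R_A)/R_A = 0.2707 − 1 = -72.9%

-72.9%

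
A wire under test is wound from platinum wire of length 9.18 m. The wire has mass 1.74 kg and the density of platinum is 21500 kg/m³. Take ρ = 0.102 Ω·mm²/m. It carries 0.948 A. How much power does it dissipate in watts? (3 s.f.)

0.0955 W

ρ = 0.102 Ω·mm²/m = 1.02×10^-7 Ω·m
A = m/(density·L) = 1.74/(21500×9.18) = 8.8159e-06 m²
R = ρL/A = (1.02×10^-7)(9.18)/(8.8159e-06) = 0.1062 Ω
P = I²R = (0.948)² × 0.1062 = 0.0955 W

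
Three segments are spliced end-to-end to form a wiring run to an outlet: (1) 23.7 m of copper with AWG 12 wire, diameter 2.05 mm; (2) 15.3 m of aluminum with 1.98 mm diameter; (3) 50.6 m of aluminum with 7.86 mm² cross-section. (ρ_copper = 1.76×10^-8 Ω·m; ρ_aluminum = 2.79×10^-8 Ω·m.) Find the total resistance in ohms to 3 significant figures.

Seg 1: A = π(2.05/2 mm)² = π(1.0250e-03 m)² = 3.301e-06 m²
R_1 = (1.76×10^-8)(23.7)/(3.301e-06) = 0.1264 Ω
Seg 2: A = π(d/2)² = π(9.9000e-04 m)² = 3.079e-06 m²
R_2 = (2.79×10^-8)(15.3)/(3.079e-06) = 0.1386 Ω
Seg 3: A = 7.86 mm² = 7.860e-06 m²
R_3 = (2.79×10^-8)(50.6)/(7.860e-06) = 0.1796 Ω
R_total = R_1 + R_2 + R_3 = 0.445 Ω

0.445 Ω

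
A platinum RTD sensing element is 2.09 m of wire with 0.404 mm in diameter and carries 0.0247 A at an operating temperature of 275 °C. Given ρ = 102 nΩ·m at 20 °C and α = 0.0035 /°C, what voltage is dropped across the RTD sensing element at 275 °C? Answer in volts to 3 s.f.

ρ = 102 nΩ·m = 1.02×10^-7 Ω·m
A = π(d/2)² = π(2.0200e-04 m)² = 1.282e-07 m²
R₍20₎ = ρL/A = (1.02×10^-7)(2.09)/(1.282e-07) = 1.663 Ω
R₍275₎ = R₍20₎(1 + αΔT) = 1.663 × (1 + 0.0035×255) = 3.147 Ω
V = IR = 0.0247 × 3.147 = 0.0777 V

0.0777 V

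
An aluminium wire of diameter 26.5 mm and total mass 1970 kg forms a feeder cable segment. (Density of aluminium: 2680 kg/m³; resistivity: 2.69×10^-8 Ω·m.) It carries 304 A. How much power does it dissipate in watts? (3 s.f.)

A = π(d/2)² = π(1.3250e-02 m)² = 5.5155e-04 m²
L = m/(density·A) = 1970/(2680×5.5155e-04) = 1333 m
R = ρL/A = (2.69×10^-8)(1333)/(5.5155e-04) = 0.065 Ω
P = I²R = (304)² × 0.065 = 6010 W

6010 W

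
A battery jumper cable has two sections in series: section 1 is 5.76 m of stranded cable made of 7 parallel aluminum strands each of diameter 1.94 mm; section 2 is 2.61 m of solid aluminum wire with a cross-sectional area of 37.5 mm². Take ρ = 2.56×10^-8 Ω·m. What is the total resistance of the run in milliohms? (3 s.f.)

Section 1: A_strand = π(9.7000e-04)² = 2.956e-06 m²; R₁ = ρL/(N·A_s) = (2.56×10^-8)(5.76)/(7×2.956e-06) = 0.007126 Ω
Section 2: A = 37.5 mm² = 3.750e-05 m²
R₂ = (2.56×10^-8)(2.61)/(3.750e-05) = 0.001782 Ω
R = R₁ + R₂ = 8.91 mΩ

8.91 mΩ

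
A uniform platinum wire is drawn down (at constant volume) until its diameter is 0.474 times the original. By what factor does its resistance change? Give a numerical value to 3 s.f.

19.8

Volume constant ⇒ L' = L/r² with r = 0.474. R' = ρL'/A' = ρ(L/r²)/(πr²d₀²/4) = R/r⁴.
Factor = 19.8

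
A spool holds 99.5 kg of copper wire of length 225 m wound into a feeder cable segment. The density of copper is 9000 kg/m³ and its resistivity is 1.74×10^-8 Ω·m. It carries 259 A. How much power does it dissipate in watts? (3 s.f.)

5340 W

A = m/(density·L) = 99.5/(9000×225) = 4.9136e-05 m²
R = ρL/A = (1.74×10^-8)(225)/(4.9136e-05) = 0.07968 Ω
P = I²R = (259)² × 0.07968 = 5340 W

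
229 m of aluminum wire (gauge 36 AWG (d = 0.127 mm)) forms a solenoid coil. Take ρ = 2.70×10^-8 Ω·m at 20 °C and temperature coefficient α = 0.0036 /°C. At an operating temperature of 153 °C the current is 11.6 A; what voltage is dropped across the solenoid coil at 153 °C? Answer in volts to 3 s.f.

A = π(0.127/2 mm)² = π(6.3500e-05 m)² = 1.267e-08 m²
R₍20₎ = ρL/A = (2.70×10^-8)(229)/(1.267e-08) = 488.1 Ω
R₍153₎ = R₍20₎(1 + αΔT) = 488.1 × (1 + 0.0036×133) = 721.8 Ω
V = IR = 11.6 × 721.8 = 8370 V

8370 V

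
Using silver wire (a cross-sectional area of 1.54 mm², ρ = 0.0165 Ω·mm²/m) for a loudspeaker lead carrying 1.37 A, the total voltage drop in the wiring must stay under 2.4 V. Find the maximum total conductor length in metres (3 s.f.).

164 m

ρ = 0.0165 Ω·mm²/m = 1.65×10^-8 Ω·m
A = 1.54 mm² = 1.540e-06 m²
L_max = V_max·A/(1·ρI) = (2.4)(1.540e-06)/(1.65×10^-8×1.37) = 164 m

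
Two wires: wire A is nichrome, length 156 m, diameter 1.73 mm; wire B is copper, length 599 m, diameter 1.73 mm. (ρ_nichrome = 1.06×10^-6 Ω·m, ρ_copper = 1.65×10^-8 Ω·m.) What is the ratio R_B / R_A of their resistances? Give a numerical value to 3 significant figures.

R ∝ ρL/d², so R_B/R_A = (ρ_B/ρ_A) × (L_B/L_A)
= (1.65×10^-8/1.06×10^-6) × (599/156) = 0.0598

0.0598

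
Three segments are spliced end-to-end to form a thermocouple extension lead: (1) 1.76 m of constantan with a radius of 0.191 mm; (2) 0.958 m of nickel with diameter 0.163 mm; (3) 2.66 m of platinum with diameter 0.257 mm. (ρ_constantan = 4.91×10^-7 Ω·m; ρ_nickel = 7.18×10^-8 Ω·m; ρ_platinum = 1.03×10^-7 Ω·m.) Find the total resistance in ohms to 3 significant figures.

16.1 Ω

Seg 1: A = πr² = π(1.9100e-04 m)² = 1.146e-07 m²
R_1 = (4.91×10^-7)(1.76)/(1.146e-07) = 7.54 Ω
Seg 2: A = π(d/2)² = π(8.1500e-05 m)² = 2.087e-08 m²
R_2 = (7.18×10^-8)(0.958)/(2.087e-08) = 3.296 Ω
Seg 3: A = π(d/2)² = π(1.2850e-04 m)² = 5.187e-08 m²
R_3 = (1.03×10^-7)(2.66)/(5.187e-08) = 5.282 Ω
R_total = R_1 + R_2 + R_3 = 16.1 Ω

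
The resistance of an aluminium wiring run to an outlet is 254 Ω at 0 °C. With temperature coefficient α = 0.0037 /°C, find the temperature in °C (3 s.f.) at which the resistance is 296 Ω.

44.7 °C

R = R₀(1 + α(T − T₀)) ⇒ T = T₀ + (R/R₀ − 1)/α
T = 0 + (296/254 − 1)/0.0037 = 0 + (0.1654)/0.0037 = 44.7 °C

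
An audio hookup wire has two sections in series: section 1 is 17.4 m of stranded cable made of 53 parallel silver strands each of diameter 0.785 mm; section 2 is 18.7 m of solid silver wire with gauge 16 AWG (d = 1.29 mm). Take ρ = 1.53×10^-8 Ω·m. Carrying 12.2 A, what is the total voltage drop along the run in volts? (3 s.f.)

Section 1: A_strand = π(3.9250e-04)² = 4.840e-07 m²; R₁ = ρL/(N·A_s) = (1.53×10^-8)(17.4)/(53×4.840e-07) = 0.01038 Ω
Section 2: A = π(1.29/2 mm)² = π(6.4500e-04 m)² = 1.307e-06 m²
R₂ = (1.53×10^-8)(18.7)/(1.307e-06) = 0.2189 Ω
R = R₁ + R₂ = 0.2293 Ω
V = IR = 12.2 × 0.2293 = 2.80 V

2.80 V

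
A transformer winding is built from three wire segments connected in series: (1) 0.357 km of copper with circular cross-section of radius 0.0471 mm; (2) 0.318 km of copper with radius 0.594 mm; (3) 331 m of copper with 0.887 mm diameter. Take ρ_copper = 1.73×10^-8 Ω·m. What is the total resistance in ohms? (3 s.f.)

900 Ω

Seg 1: A = πr² = π(4.7100e-05 m)² = 6.969e-09 m²
R_1 = (1.73×10^-8)(357)/(6.969e-09) = 886.2 Ω
Seg 2: A = πr² = π(5.9400e-04 m)² = 1.108e-06 m²
R_2 = (1.73×10^-8)(318)/(1.108e-06) = 4.963 Ω
Seg 3: A = π(d/2)² = π(4.4350e-04 m)² = 6.179e-07 m²
R_3 = (1.73×10^-8)(331)/(6.179e-07) = 9.267 Ω
R_total = R_1 + R_2 + R_3 = 900 Ω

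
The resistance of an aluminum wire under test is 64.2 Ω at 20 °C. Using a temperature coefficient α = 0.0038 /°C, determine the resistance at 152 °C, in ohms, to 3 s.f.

ΔT = 152 − 20 = 132 °C
R = R₀(1 + αΔT) = 64.2 × (1 + 0.0038×132) = 64.2 × 1.502 = 96.4 Ω

96.4 Ω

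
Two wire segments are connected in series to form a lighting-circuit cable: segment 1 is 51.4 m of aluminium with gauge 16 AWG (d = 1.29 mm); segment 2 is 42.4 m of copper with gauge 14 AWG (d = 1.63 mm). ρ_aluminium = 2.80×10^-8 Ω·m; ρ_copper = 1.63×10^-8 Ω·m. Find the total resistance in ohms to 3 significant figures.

Segment 1: A = π(1.29/2 mm)² = π(6.4500e-04 m)² = 1.307e-06 m²
R₁ = ρL/A = (2.80×10^-8)(51.4)/(1.307e-06) = 1.101 Ω
Segment 2: A = π(1.63/2 mm)² = π(8.1500e-04 m)² = 2.087e-06 m²
R₂ = (1.63×10^-8)(42.4)/(2.087e-06) = 0.3312 Ω
R = R₁ + R₂ = 1.43 Ω

1.43 Ω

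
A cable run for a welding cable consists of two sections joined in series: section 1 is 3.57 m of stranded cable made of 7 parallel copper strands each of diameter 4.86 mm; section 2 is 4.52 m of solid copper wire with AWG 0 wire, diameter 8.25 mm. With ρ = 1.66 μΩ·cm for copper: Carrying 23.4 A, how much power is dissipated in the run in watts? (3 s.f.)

ρ = 1.66 μΩ·cm = 1.66×10^-8 Ω·m
Section 1: A_strand = π(2.4300e-03)² = 1.855e-05 m²; R₁ = ρL/(N·A_s) = (1.66×10^-8)(3.57)/(7×1.855e-05) = 4.564×10^-4 Ω
Section 2: A = π(8.25/2 mm)² = π(4.1250e-03 m)² = 5.346e-05 m²
R₂ = (1.66×10^-8)(4.52)/(5.346e-05) = 0.001404 Ω
R = R₁ + R₂ = 0.00186 Ω
P = I²R = (23.4)² × 0.00186 = 1.02 W

1.02 W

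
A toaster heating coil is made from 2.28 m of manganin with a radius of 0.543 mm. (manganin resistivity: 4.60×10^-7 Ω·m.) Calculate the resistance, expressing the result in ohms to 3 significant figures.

A = πr² = π(5.4300e-04 m)² = 9.263e-07 m²
R = ρL/A = (4.60×10^-7)(2.28 m)/(9.263e-07 m²) = 1.13 Ω

1.13 Ω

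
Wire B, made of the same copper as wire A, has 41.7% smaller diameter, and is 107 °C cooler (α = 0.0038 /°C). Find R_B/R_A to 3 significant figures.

1.75

R ∝ ρL/d² with ρ ∝ (1+αΔT), so R_B/R_A = (1 − 41.7/100)⁻² × (1 − 0.0038×107)
= 2.942 × 0.5934 = 1.75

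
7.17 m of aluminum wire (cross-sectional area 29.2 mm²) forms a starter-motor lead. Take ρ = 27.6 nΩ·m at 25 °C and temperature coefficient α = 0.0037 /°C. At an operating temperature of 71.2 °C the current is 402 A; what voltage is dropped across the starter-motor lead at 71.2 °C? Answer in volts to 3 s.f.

ρ = 27.6 nΩ·m = 2.76×10^-8 Ω·m
A = 29.2 mm² = 2.920e-05 m²
R₍25₎ = ρL/A = (2.76×10^-8)(7.17)/(2.920e-05) = 0.006777 Ω
R₍71.2₎ = R₍25₎(1 + αΔT) = 0.006777 × (1 + 0.0037×46.2) = 0.007936 Ω
V = IR = 402 × 0.007936 = 3.19 V

3.19 V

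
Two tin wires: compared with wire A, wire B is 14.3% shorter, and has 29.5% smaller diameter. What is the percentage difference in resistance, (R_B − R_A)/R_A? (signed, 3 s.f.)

R ∝ L/d², so R_B/R_A = (1 − 14.3/100) × (1 − 29.5/100)⁻²
= 0.857 × 2.012 = 1.724
(R_B − R_A)/R_A = 1.724 − 1 = 72.4%

72.4%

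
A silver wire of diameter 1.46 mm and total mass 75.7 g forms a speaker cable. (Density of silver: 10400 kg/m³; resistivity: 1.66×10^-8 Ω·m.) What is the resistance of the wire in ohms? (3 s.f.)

A = π(d/2)² = π(7.3000e-04 m)² = 1.6742e-06 m²
L = m/(density·A) = 0.0757/(10400×1.6742e-06) = 4.348 m
R = ρL/A = (1.66×10^-8)(4.348)/(1.6742e-06) = 0.0431 Ω

0.0431 Ω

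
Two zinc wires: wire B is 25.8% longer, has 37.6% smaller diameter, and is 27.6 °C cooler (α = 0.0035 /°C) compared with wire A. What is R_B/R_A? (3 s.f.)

2.92

R ∝ ρL/d² with ρ ∝ (1+αΔT), so R_B/R_A = (1 + 25.8/100) × (1 − 37.6/100)⁻² × (1 − 0.0035×27.6)
= 1.258 × 2.568 × 0.9034 = 2.92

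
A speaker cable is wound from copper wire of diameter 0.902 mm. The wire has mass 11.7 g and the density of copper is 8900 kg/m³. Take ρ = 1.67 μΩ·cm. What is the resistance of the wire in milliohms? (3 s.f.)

53.8 mΩ

ρ = 1.67 μΩ·cm = 1.67×10^-8 Ω·m
A = π(d/2)² = π(4.5100e-04 m)² = 6.3900e-07 m²
L = m/(density·A) = 0.0117/(8900×6.3900e-07) = 2.057 m
R = ρL/A = (1.67×10^-8)(2.057)/(6.3900e-07) = 53.8 mΩ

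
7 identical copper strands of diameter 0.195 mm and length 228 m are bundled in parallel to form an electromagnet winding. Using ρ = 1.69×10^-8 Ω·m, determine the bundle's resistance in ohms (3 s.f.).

A_strand = π(9.7500e-05 m)² = 2.986e-08 m²
R_strand = ρL/A = (1.69×10^-8)(228)/(2.986e-08) = 129 Ω
R_total = R_strand/N = 129/7 = 18.4 Ω

18.4 Ω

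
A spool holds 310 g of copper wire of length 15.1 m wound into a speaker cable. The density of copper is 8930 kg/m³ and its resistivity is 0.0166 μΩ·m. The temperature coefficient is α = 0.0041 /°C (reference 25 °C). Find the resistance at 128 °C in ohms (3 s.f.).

ρ = 0.0166 μΩ·m = 1.66×10^-8 Ω·m
A = m/(density·L) = 0.31/(8930×15.1) = 2.2990e-06 m²
R = ρL/A = (1.66×10^-8)(15.1)/(2.2990e-06) = 0.109 Ω
R(128 °C) = 0.109 × (1 + 0.0041×103) = 0.155 Ω

0.155 Ω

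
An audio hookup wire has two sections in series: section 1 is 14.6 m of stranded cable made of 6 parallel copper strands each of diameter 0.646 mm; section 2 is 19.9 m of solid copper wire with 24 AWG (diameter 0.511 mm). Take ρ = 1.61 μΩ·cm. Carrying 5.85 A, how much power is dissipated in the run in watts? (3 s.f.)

ρ = 1.61 μΩ·cm = 1.61×10^-8 Ω·m
Section 1: A_strand = π(3.2300e-04)² = 3.278e-07 m²; R₁ = ρL/(N·A_s) = (1.61×10^-8)(14.6)/(6×3.278e-07) = 0.1195 Ω
Section 2: A = π(0.511/2 mm)² = π(2.5550e-04 m)² = 2.051e-07 m²
R₂ = (1.61×10^-8)(19.9)/(2.051e-07) = 1.562 Ω
R = R₁ + R₂ = 1.682 Ω
P = I²R = (5.85)² × 1.682 = 57.6 W

57.6 W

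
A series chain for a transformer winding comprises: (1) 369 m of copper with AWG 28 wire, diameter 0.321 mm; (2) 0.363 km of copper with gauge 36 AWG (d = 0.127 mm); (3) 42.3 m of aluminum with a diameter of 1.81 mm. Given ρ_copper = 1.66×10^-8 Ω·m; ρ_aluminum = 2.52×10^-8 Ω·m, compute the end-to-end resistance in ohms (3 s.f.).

Seg 1: A = π(0.321/2 mm)² = π(1.6050e-04 m)² = 8.093e-08 m²
R_1 = (1.66×10^-8)(369)/(8.093e-08) = 75.69 Ω
Seg 2: A = π(0.127/2 mm)² = π(6.3500e-05 m)² = 1.267e-08 m²
R_2 = (1.66×10^-8)(363)/(1.267e-08) = 475.7 Ω
Seg 3: A = π(d/2)² = π(9.0500e-04 m)² = 2.573e-06 m²
R_3 = (2.52×10^-8)(42.3)/(2.573e-06) = 0.4143 Ω
R_total = R_1 + R_2 + R_3 = 552 Ω

552 Ω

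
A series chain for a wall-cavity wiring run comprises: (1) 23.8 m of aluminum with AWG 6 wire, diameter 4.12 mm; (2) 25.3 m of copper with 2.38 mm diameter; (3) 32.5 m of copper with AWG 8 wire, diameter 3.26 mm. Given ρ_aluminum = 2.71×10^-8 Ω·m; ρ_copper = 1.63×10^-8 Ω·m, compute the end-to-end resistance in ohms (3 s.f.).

Seg 1: A = π(4.12/2 mm)² = π(2.0600e-03 m)² = 1.333e-05 m²
R_1 = (2.71×10^-8)(23.8)/(1.333e-05) = 0.04838 Ω
Seg 2: A = π(d/2)² = π(1.1900e-03 m)² = 4.449e-06 m²
R_2 = (1.63×10^-8)(25.3)/(4.449e-06) = 0.0927 Ω
Seg 3: A = π(3.26/2 mm)² = π(1.6300e-03 m)² = 8.347e-06 m²
R_3 = (1.63×10^-8)(32.5)/(8.347e-06) = 0.06347 Ω
R_total = R_1 + R_2 + R_3 = 0.205 Ω

0.205 Ω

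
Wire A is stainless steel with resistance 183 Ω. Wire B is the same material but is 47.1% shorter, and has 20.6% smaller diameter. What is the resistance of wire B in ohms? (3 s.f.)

R ∝ L/d², so R_B/R_A = (1 − 47.1/100) × (1 − 20.6/100)⁻²
= 0.529 × 1.586 = 0.8391
R_B = 0.8391 × 183 = 154 Ω

154 Ω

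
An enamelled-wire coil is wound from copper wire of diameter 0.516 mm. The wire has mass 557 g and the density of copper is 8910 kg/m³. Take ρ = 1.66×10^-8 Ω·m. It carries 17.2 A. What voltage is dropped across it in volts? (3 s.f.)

408 V

A = π(d/2)² = π(2.5800e-04 m)² = 2.0912e-07 m²
L = m/(density·A) = 0.557/(8910×2.0912e-07) = 298.9 m
R = ρL/A = (1.66×10^-8)(298.9)/(2.0912e-07) = 23.73 Ω
V = IR = 17.2 × 23.73 = 408 V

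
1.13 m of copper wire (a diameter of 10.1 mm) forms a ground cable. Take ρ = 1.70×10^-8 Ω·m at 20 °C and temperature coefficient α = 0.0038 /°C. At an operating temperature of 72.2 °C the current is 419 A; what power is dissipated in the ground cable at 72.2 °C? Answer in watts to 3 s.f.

A = π(d/2)² = π(5.0500e-03 m)² = 8.012e-05 m²
R₍20₎ = ρL/A = (1.70×10^-8)(1.13)/(8.012e-05) = 2.398×10^-4 Ω
R₍72.2₎ = R₍20₎(1 + αΔT) = 2.398×10^-4 × (1 + 0.0038×52.2) = 2.873×10^-4 Ω
P = I²R = (419)² × 2.873×10^-4 = 50.4 W

50.4 W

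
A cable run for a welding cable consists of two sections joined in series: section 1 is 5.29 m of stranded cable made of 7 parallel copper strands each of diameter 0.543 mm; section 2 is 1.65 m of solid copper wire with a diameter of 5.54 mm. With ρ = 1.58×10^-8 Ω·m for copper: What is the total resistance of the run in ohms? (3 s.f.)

Section 1: A_strand = π(2.7150e-04)² = 2.316e-07 m²; R₁ = ρL/(N·A_s) = (1.58×10^-8)(5.29)/(7×2.316e-07) = 0.05156 Ω
Section 2: A = π(d/2)² = π(2.7700e-03 m)² = 2.411e-05 m²
R₂ = (1.58×10^-8)(1.65)/(2.411e-05) = 0.001082 Ω
R = R₁ + R₂ = 0.0526 Ω

0.0526 Ω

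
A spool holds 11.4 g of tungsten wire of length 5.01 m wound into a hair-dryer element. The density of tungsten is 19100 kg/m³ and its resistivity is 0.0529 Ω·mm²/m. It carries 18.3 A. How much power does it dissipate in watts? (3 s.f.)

745 W

ρ = 0.0529 Ω·mm²/m = 5.29×10^-8 Ω·m
A = m/(density·L) = 0.0114/(19100×5.01) = 1.1913e-07 m²
R = ρL/A = (5.29×10^-8)(5.01)/(1.1913e-07) = 2.225 Ω
P = I²R = (18.3)² × 2.225 = 745 W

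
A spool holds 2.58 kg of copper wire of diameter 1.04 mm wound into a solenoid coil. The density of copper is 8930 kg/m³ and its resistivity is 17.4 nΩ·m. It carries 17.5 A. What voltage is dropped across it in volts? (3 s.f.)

122 V

ρ = 17.4 nΩ·m = 1.74×10^-8 Ω·m
A = π(d/2)² = π(5.2000e-04 m)² = 8.4949e-07 m²
L = m/(density·A) = 2.58/(8930×8.4949e-07) = 340.1 m
R = ρL/A = (1.74×10^-8)(340.1)/(8.4949e-07) = 6.966 Ω
V = IR = 17.5 × 6.966 = 122 V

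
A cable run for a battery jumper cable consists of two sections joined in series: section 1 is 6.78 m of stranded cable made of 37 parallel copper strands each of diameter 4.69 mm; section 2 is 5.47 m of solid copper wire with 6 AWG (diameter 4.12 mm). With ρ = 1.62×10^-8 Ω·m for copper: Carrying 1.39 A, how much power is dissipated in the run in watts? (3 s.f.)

Section 1: A_strand = π(2.3450e-03)² = 1.728e-05 m²; R₁ = ρL/(N·A_s) = (1.62×10^-8)(6.78)/(37×1.728e-05) = 1.718×10^-4 Ω
Section 2: A = π(4.12/2 mm)² = π(2.0600e-03 m)² = 1.333e-05 m²
R₂ = (1.62×10^-8)(5.47)/(1.333e-05) = 0.006647 Ω
R = R₁ + R₂ = 0.006819 Ω
P = I²R = (1.39)² × 0.006819 = 0.0132 W

0.0132 W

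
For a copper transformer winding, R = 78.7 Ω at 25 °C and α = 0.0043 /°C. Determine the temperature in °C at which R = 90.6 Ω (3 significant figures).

R = R₀(1 + α(T − T₀)) ⇒ T = T₀ + (R/R₀ − 1)/α
T = 25 + (90.6/78.7 − 1)/0.0043 = 25 + (0.1512)/0.0043 = 60.2 °C

60.2 °C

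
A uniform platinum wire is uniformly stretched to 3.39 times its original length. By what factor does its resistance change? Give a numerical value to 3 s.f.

Volume constant ⇒ A' = A/k with k = 3.39. R' = ρ(kL)/(A/k) = k²R.
Factor = 11.5

11.5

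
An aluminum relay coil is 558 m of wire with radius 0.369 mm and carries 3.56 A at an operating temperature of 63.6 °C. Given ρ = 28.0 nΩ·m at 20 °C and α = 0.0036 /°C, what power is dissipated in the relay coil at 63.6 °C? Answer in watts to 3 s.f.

ρ = 28.0 nΩ·m = 2.80×10^-8 Ω·m
A = πr² = π(3.6900e-04 m)² = 4.278e-07 m²
R₍20₎ = ρL/A = (2.80×10^-8)(558)/(4.278e-07) = 36.52 Ω
R₍63.6₎ = R₍20₎(1 + αΔT) = 36.52 × (1 + 0.0036×43.6) = 42.26 Ω
P = I²R = (3.56)² × 42.26 = 536 W

536 W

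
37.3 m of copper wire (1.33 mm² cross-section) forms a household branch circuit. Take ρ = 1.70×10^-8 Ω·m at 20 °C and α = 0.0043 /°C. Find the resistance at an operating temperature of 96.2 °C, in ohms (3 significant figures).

0.633 Ω

A = 1.33 mm² = 1.330e-06 m²
R₍20°C₎ = ρL/A = (1.70×10^-8)(37.3)/(1.330e-06) = 0.4768 Ω
R = R₀(1 + αΔT) = 0.4768(1 + 0.0043×76.2) = 0.633 Ω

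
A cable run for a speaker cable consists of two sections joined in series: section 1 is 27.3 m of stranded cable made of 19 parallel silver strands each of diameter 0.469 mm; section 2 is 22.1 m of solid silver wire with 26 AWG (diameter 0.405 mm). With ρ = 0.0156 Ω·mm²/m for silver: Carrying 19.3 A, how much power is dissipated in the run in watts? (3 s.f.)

ρ = 0.0156 Ω·mm²/m = 1.56×10^-8 Ω·m
Section 1: A_strand = π(2.3450e-04)² = 1.728e-07 m²; R₁ = ρL/(N·A_s) = (1.56×10^-8)(27.3)/(19×1.728e-07) = 0.1297 Ω
Section 2: A = π(0.405/2 mm)² = π(2.0250e-04 m)² = 1.288e-07 m²
R₂ = (1.56×10^-8)(22.1)/(1.288e-07) = 2.676 Ω
R = R₁ + R₂ = 2.806 Ω
P = I²R = (19.3)² × 2.806 = 1050 W

1050 W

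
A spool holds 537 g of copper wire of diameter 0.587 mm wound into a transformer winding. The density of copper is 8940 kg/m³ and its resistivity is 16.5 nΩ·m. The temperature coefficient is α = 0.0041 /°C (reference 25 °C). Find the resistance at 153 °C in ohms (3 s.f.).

20.6 Ω

ρ = 16.5 nΩ·m = 1.65×10^-8 Ω·m
A = π(d/2)² = π(2.9350e-04 m)² = 2.7062e-07 m²
L = m/(density·A) = 0.537/(8940×2.7062e-07) = 222 m
R = ρL/A = (1.65×10^-8)(222)/(2.7062e-07) = 13.53 Ω
R(153 °C) = 13.53 × (1 + 0.0041×128) = 20.6 Ω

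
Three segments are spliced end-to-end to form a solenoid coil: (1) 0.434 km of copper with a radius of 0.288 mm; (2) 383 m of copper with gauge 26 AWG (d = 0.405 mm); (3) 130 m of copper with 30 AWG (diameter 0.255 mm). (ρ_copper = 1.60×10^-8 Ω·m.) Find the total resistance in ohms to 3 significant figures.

Seg 1: A = πr² = π(2.8800e-04 m)² = 2.606e-07 m²
R_1 = (1.60×10^-8)(434)/(2.606e-07) = 26.65 Ω
Seg 2: A = π(0.405/2 mm)² = π(2.0250e-04 m)² = 1.288e-07 m²
R_2 = (1.60×10^-8)(383)/(1.288e-07) = 47.57 Ω
Seg 3: A = π(0.255/2 mm)² = π(1.2750e-04 m)² = 5.107e-08 m²
R_3 = (1.60×10^-8)(130)/(5.107e-08) = 40.73 Ω
R_total = R_1 + R_2 + R_3 = 115 Ω

115 Ω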